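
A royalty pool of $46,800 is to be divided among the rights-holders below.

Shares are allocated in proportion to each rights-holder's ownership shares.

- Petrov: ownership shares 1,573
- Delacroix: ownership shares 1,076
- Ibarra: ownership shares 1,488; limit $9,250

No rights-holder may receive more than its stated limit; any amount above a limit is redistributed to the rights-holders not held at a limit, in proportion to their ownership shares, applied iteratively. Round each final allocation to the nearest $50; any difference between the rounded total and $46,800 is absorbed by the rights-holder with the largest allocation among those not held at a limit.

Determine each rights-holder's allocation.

Petrov: $22,300 · Delacroix: $15,250 · Ibarra: $9,250

Combined ownership shares = 4,137.
Proportional shares (ignoring caps): Petrov 17,794.63; Delacroix 12,172.30; Ibarra 16,833.07.
Held at cap: Ibarra ($9,250); remaining pool $37,550 reallocated over remaining ownership shares 2,649.
Redistributed shares: Petrov 22,297.53 → $22,300; Delacroix 15,252.47 → $15,250.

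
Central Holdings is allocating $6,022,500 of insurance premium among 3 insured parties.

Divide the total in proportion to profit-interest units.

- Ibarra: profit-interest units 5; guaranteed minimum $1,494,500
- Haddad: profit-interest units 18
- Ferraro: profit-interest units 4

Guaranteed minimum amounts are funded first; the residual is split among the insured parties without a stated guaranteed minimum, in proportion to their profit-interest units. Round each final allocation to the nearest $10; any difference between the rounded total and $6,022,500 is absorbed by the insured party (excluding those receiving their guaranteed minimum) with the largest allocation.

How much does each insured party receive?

Ibarra: $1,494,500 | Haddad: $3,704,730 | Ferraro: $823,270

Fund the minimums — Ibarra $1,494,500. Residual $4,528,000.
Residual split over remaining profit-interest units 22: Haddad 3,704,727.27 → $3,704,730; Ferraro 823,272.73 → $823,270.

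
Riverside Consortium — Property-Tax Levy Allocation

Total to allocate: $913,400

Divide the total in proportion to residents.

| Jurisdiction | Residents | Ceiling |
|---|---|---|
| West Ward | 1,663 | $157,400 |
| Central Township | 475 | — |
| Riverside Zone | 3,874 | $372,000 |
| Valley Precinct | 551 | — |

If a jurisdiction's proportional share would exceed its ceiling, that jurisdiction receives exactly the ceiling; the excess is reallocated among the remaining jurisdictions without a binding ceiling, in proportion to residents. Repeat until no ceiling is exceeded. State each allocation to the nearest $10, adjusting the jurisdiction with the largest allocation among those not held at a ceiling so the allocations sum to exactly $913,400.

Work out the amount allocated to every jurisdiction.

Total residents = 6,563.
Pro-rata shares before constraints: West Ward 231,446.63; Central Township 66,107.73; Riverside Zone 539,160.69; Valley Precinct 76,684.96.
Capped: West Ward ($157,400), Riverside Zone ($372,000); residual $384,000 reallocated over remaining residents 1,026.
Redistributed shares: Central Township 177,777.78 → $177,780; Valley Precinct 206,222.22 → $206,220.

West Ward: $157,400 · Central Township: $177,780 · Riverside Zone: $372,000 · Valley Precinct: $206,220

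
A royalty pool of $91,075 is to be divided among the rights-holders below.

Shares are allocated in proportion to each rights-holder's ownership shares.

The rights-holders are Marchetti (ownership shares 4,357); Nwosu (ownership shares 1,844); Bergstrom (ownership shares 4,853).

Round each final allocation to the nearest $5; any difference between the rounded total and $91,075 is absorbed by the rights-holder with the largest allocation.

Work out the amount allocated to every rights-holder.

Marchetti: $35,900 · Nwosu: $15,195 · Bergstrom: $39,980

Total ownership shares = 11,054.
Pro-rata amounts: Marchetti 4,357/11,054 × $91,075 = 35,897.75; Nwosu 1,844/11,054 × $91,075 = 15,192.90; Bergstrom 4,853/11,054 × $91,075 = 39,984.35.
After rounding ($5): Marchetti $35,900; Nwosu $15,195; Bergstrom $39,985. Sum = $91,080.
Difference $91,075 − $91,080 = −$5 applied to largest allocation (Bergstrom): Bergstrom becomes $39,980.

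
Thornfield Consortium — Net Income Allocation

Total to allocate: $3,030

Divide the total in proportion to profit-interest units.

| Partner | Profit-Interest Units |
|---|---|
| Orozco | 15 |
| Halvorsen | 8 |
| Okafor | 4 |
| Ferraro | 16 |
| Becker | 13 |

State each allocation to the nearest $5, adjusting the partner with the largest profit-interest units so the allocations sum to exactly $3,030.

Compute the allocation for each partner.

Orozco: $810 | Halvorsen: $435 | Okafor: $215 | Ferraro: $865 | Becker: $705

Sum of profit-interest units: 15 + 8 + 4 + 16 + 13 = 56.
Proportional shares: Orozco 811.61; Halvorsen 432.86; Okafor 216.43; Ferraro 865.71; Becker 703.39.
Rounded to nearest $5: Orozco $810; Halvorsen $435; Okafor $215; Ferraro $865; Becker $705. Sum = $3,030.
Rounded total matches; no reconciliation needed.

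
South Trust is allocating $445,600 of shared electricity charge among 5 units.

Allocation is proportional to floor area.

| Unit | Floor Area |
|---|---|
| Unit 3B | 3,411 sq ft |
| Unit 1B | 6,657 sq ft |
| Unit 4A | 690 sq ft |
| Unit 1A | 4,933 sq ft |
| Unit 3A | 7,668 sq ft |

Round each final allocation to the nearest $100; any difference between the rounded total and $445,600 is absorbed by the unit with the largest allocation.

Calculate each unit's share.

Floor area total: 23,359.
Proportional shares: Unit 3B 3,411/23,359 × $445,600 = 65,068.78; Unit 1B 6,657/23,359 × $445,600 = 126,989.99; Unit 4A 690/23,359 × $445,600 = 13,162.55; Unit 1A 4,933/23,359 × $445,600 = 94,102.69; Unit 3A 7,668/23,359 × $445,600 = 146,275.99.
Rounded to nearest $100: Unit 3B $65,100; Unit 1B $127,000; Unit 4A $13,200; Unit 1A $94,100; Unit 3A $146,300. Sum = $445,700.
Difference $445,600 − $445,700 = −$100 applied to largest allocation (Unit 3A): Unit 3A becomes $146,200.

Unit 3B: $65,100 | Unit 1B: $127,000 | Unit 4A: $13,200 | Unit 1A: $94,100 | Unit 3A: $146,200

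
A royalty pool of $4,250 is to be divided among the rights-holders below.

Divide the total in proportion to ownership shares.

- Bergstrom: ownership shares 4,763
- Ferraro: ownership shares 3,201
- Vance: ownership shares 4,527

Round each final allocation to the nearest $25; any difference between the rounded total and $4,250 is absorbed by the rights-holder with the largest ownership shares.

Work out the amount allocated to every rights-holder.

Sum of ownership shares: 4,763 + 3,201 + 4,527 = 12,491.
Proportional shares: Bergstrom 1,620.59; Ferraro 1,089.12; Vance 1,540.29.
Rounded to nearest $25: Bergstrom $1,625; Ferraro $1,100; Vance $1,550. Sum = $4,275.
Difference $4,250 − $4,275 = −$25 applied to largest ownership shares (Bergstrom): Bergstrom becomes $1,600.

Bergstrom: $1,600 | Ferraro: $1,100 | Vance: $1,550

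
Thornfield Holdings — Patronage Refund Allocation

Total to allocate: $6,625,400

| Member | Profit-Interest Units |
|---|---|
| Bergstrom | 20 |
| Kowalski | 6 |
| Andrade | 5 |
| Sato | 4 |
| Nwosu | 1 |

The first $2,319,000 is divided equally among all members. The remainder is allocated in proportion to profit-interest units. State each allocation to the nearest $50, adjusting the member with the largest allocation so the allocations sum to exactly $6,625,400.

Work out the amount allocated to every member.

Bergstrom: $2,856,250; Kowalski: $1,181,550; Andrade: $1,061,900; Sato: $942,300; Nwosu: $583,400

$2,319,000 shared equally gives $463,800 per member.
Remainder $4,306,400 by profit-interest units (total 36): Bergstrom 2,392,444.44 → $2,392,450; Kowalski 717,733.33 → $717,750; Andrade 598,111.11 → $598,100; Sato 478,488.89 → $478,500; Nwosu 119,622.22 → $119,600.
Totals: Bergstrom $463,800 + $2,392,450 = $2,856,250; Kowalski $463,800 + $717,750 = $1,181,550; Andrade $463,800 + $598,100 = $1,061,900; Sato $463,800 + $478,500 = $942,300; Nwosu $463,800 + $119,600 = $583,400.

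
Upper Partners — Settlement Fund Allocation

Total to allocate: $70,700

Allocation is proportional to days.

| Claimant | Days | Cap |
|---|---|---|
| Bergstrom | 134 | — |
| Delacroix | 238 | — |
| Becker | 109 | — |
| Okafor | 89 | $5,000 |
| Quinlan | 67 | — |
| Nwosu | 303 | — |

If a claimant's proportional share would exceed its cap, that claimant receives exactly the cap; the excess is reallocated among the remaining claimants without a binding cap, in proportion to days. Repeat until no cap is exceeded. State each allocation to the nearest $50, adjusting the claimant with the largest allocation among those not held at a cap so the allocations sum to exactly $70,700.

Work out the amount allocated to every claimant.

Bergstrom: $10,350 · Delacroix: $18,350 · Becker: $8,400 · Okafor: $5,000 · Quinlan: $5,150 · Nwosu: $23,450

Combined days = 940.
Pro-rata shares before constraints: Bergstrom 10,078.51; Delacroix 17,900.64; Becker 8,198.19; Okafor 6,693.94; Quinlan 5,039.26; Nwosu 22,789.47.
Held at cap: Okafor ($5,000); residual $65,700 reallocated over remaining days 851.
Redistributed shares: Bergstrom 10,345.24 → $10,350; Delacroix 18,374.38 → $18,350; Becker 8,415.16 → $8,400; Quinlan 5,172.62 → $5,150; Nwosu 23,392.60 → $23,400.
Rounding difference +$50 applied to Nwosu → $23,450.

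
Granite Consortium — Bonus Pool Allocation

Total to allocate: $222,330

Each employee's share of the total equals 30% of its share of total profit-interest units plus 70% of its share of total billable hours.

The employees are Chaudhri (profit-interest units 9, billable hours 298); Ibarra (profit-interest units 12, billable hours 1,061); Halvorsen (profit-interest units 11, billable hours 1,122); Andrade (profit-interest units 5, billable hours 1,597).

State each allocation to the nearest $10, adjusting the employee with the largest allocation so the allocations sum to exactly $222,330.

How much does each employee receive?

Chaudhri: $27,600; Ibarra: $62,120; Halvorsen: $62,650; Andrade: $69,960

Totals — profit-interest units 37, billable hours 4,078.
Composite weights (30% profit-interest units + 70% billable hours): Chaudhri 0.1241; Ibarra 0.2794; Halvorsen 0.2818; Andrade 0.3147.
Pro-rata amounts: Chaudhri 27,596.82; Ibarra 62,123.65; Halvorsen 62,648.95; Andrade 69,960.58.
At nearest $10: Chaudhri $27,600; Ibarra $62,120; Halvorsen $62,650; Andrade $69,960. Sum = $222,330.
No rounding difference to absorb.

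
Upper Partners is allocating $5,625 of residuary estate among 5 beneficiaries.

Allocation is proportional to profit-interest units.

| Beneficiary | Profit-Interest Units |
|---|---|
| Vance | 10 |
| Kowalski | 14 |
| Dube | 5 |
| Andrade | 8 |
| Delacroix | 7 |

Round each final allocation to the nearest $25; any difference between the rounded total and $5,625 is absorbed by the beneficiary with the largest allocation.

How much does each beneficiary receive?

Vance: $1,275 | Kowalski: $1,775 | Dube: $650 | Andrade: $1,025 | Delacroix: $900

Total profit-interest units = 44.
Unrounded shares: Vance 10/44 × $5,625 = 1,278.41; Kowalski 14/44 × $5,625 = 1,789.77; Dube 5/44 × $5,625 = 639.20; Andrade 8/44 × $5,625 = 1,022.73; Delacroix 7/44 × $5,625 = 894.89.
At nearest $25: Vance $1,275; Kowalski $1,800; Dube $650; Andrade $1,025; Delacroix $900. Sum = $5,650.
Difference $5,625 − $5,650 = −$25 applied to largest allocation (Kowalski): Kowalski becomes $1,775.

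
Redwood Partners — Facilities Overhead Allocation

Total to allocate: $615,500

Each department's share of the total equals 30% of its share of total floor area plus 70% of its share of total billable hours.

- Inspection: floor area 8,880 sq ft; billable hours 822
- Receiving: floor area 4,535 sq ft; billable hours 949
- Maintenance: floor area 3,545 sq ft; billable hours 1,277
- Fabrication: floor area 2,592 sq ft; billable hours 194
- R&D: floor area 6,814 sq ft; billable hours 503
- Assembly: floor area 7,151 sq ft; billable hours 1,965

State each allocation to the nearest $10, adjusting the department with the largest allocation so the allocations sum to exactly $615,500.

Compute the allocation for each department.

Inspection: $110,950; Receiving: $96,590; Maintenance: $115,890; Fabrication: $28,920; R&D: $75,490; Assembly: $187,660

Totals — floor area 33,517, billable hours 5,710.
Combined weights (30% floor area + 70% billable hours): Inspection 0.1803; Receiving 0.1569; Maintenance 0.1883; Fabrication 0.0470; R&D 0.1227; Assembly 0.3049.
Proportional shares: Inspection 110,945.49; Receiving 96,591.09; Maintenance 115,886.39; Fabrication 28,918.04; R&D 75,493.35; Assembly 187,665.64.
Rounded to nearest $10: Inspection $110,950; Receiving $96,590; Maintenance $115,890; Fabrication $28,920; R&D $75,490; Assembly $187,670. Sum = $615,510.
Difference $615,500 − $615,510 = −$10 applied to largest allocation (Assembly): Assembly becomes $187,660.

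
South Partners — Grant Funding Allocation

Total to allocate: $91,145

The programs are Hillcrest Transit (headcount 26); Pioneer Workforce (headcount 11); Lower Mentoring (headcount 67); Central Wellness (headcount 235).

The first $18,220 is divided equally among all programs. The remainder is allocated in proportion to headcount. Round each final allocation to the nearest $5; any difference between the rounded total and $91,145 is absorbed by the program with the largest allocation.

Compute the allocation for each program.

Hillcrest Transit: $10,150 · Pioneer Workforce: $6,920 · Lower Mentoring: $18,970 · Central Wellness: $55,105

First tranche $18,220 split equally: $4,555 each.
Remainder $72,925 by headcount (total 339): Hillcrest Transit 5,593.07 → $5,595; Pioneer Workforce 2,366.30 → $2,365; Lower Mentoring 14,412.91 → $14,415; Central Wellness 50,552.73 → $50,555.
Rounding difference −$5 on remainder applied to Central Wellness.
Totals: Hillcrest Transit $4,555 + $5,595 = $10,150; Pioneer Workforce $4,555 + $2,365 = $6,920; Lower Mentoring $4,555 + $14,415 = $18,970; Central Wellness $4,555 + $50,550 = $55,105.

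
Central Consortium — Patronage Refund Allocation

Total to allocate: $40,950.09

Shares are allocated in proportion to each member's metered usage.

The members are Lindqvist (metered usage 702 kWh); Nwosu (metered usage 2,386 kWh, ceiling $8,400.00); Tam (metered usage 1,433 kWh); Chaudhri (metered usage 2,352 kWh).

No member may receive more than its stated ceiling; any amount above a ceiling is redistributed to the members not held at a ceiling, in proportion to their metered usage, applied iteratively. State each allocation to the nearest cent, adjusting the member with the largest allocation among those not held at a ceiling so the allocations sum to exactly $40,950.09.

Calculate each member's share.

Lindqvist: $5,092.53 | Nwosu: $8,400.00 | Tam: $10,395.43 | Chaudhri: $17,062.13

Metered usage total: 6,873.
Proportional shares (ignoring caps): Lindqvist 4,182.5932; Nwosu 14,216.0504; Tam 8,537.9716; Chaudhri 14,013.4747.
Capped: Nwosu ($8,400.00); residual $32,550.09 reallocated over remaining metered usage 4,487.
Shares after redistribution: Lindqvist 5,092.5258 → $5,092.53; Tam 10,395.4266 → $10,395.43; Chaudhri 17,062.1377 → $17,062.14.
Rounding difference −$0.01 applied to Chaudhri → $17,062.13.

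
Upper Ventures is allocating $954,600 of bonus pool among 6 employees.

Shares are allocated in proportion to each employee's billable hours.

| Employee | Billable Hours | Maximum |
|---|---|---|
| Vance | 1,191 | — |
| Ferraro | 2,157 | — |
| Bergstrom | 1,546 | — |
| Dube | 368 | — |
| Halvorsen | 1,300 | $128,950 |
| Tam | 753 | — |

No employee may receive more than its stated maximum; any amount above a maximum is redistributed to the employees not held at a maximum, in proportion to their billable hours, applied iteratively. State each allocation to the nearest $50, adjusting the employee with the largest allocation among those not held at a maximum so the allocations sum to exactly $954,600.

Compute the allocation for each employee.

Vance: $163,500 · Ferraro: $296,100 · Bergstrom: $212,200 · Dube: $50,500 · Halvorsen: $128,950 · Tam: $103,350

Sum of billable hours: 7,315.
Proportional shares (ignoring caps): Vance 155,424.28; Ferraro 281,486.29; Bergstrom 201,751.41; Dube 48,023.62; Halvorsen 169,648.67; Tam 98,265.73.
Capped: Halvorsen ($128,950); remaining pool $825,650 reallocated over remaining billable hours 6,015.
Redistributed shares: Vance 163,482.82 → $163,500; Ferraro 296,080.97 → $296,100; Bergstrom 212,211.95 → $212,200; Dube 50,513.58 → $50,500; Tam 103,360.67 → $103,350.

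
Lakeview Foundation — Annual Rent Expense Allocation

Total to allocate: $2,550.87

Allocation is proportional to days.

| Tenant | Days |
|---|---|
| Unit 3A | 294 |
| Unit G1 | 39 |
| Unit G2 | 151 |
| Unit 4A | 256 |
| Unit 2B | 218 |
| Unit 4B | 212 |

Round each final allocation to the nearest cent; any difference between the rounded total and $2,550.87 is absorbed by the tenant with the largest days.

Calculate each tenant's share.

Unit 3A: $640.99 | Unit G1: $85.03 | Unit G2: $329.21 | Unit 4A: $558.14 | Unit 2B: $475.29 | Unit 4B: $462.21

Total days = 294 + 39 + 151 + 256 + 218 + 212 = 1,170.
Unrounded shares: Unit 3A 640.9878; Unit G1 85.0290; Unit G2 329.2148; Unit 4A 558.1391; Unit 2B 475.2903; Unit 4B 462.2089.
Rounded to nearest cent: Unit 3A $640.99; Unit G1 $85.03; Unit G2 $329.21; Unit 4A $558.14; Unit 2B $475.29; Unit 4B $462.21. Sum = $2,550.87.
Sum already equals the total — no adjustment.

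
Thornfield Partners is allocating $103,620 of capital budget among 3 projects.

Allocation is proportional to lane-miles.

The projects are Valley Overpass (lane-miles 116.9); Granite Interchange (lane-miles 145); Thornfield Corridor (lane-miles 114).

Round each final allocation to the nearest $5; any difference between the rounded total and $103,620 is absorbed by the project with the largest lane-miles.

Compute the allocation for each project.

Lane-miles total: 116.9 + 145 + 114 = 375.9.
Pro-rata amounts: Valley Overpass 32,224.47; Granite Interchange 39,970.47; Thornfield Corridor 31,425.06.
After rounding ($5): Valley Overpass $32,225; Granite Interchange $39,970; Thornfield Corridor $31,425. Sum = $103,620.
Rounded total matches; no reconciliation needed.

Valley Overpass: $32,225 · Granite Interchange: $39,970 · Thornfield Corridor: $31,425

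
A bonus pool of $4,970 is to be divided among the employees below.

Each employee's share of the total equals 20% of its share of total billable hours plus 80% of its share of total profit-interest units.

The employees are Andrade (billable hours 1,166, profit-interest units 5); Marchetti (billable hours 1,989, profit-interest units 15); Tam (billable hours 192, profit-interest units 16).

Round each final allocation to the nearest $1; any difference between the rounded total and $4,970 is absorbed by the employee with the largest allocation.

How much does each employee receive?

Billable hours total 3,347; profit-interest units total 36.
Combined weights (20% billable hours + 80% profit-interest units): Andrade 0.1808; Marchetti 0.4522; Tam 0.3670.
Proportional shares: Andrade 898.504; Marchetti 2,247.36; Tam 1,824.13.
After rounding ($1): Andrade $899; Marchetti $2,247; Tam $1,824. Sum = $4,970.
No rounding difference to absorb.

Andrade: $899 | Marchetti: $2,247 | Tam: $1,824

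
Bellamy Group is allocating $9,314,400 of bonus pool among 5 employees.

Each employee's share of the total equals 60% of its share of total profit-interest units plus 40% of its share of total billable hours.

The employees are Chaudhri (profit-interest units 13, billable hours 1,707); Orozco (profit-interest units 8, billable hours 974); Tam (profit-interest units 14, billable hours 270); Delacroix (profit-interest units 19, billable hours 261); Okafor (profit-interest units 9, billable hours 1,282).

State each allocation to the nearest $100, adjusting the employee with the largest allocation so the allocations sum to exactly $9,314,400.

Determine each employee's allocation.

Chaudhri: $2,568,400 | Orozco: $1,517,200 | Tam: $1,465,800 | Delacroix: $1,901,800 | Okafor: $1,861,200

Profit-interest units total 63; billable hours total 4,494.
Blended shares (60% profit-interest units + 40% billable hours): Chaudhri 0.2757; Orozco 0.1629; Tam 0.1574; Delacroix 0.2042; Okafor 0.1998.
Raw shares: Chaudhri 2,568,403.31; Orozco 1,517,165.29; Tam 1,465,764.06; Delacroix 1,901,845.45; Okafor 1,861,221.90.
After rounding ($100): Chaudhri $2,568,400; Orozco $1,517,200; Tam $1,465,800; Delacroix $1,901,800; Okafor $1,861,200. Sum = $9,314,400.
Sum already equals the total — no adjustment.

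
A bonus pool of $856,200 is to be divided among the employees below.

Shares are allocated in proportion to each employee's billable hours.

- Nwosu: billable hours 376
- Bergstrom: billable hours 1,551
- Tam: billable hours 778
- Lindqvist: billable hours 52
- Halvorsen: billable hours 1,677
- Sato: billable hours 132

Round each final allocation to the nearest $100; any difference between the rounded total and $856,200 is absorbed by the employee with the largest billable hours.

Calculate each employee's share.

Billable hours total: 4,566.
Unrounded shares: Nwosu 376/4,566 × $856,200 = 70,506.18; Bergstrom 1,551/4,566 × $856,200 = 290,837.98; Tam 778/4,566 × $856,200 = 145,887.78; Lindqvist 52/4,566 × $856,200 = 9,750.85; Halvorsen 1,677/4,566 × $856,200 = 314,465.05; Sato 132/4,566 × $856,200 = 24,752.17.
At nearest $100: Nwosu $70,500; Bergstrom $290,800; Tam $145,900; Lindqvist $9,800; Halvorsen $314,500; Sato $24,800. Sum = $856,300.
Difference $856,200 − $856,300 = −$100 applied to largest billable hours (Halvorsen): Halvorsen becomes $314,400.

Nwosu: $70,500 | Bergstrom: $290,800 | Tam: $145,900 | Lindqvist: $9,800 | Halvorsen: $314,400 | Sato: $24,800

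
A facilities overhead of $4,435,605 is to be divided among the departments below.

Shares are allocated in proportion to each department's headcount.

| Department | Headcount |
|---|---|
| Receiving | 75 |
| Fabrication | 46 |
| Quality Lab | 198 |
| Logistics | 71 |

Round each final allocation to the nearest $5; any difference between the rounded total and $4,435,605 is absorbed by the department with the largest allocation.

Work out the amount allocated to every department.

Receiving: $853,000 · Fabrication: $523,175 · Quality Lab: $2,251,920 · Logistics: $807,510

Sum of headcount: 390.
Unrounded shares: Receiving 75/390 × $4,435,605 = 853,000.96; Fabrication 46/390 × $4,435,605 = 523,173.92; Quality Lab 198/390 × $4,435,605 = 2,251,922.54; Logistics 71/390 × $4,435,605 = 807,507.58.
After rounding ($5): Receiving $853,000; Fabrication $523,175; Quality Lab $2,251,925; Logistics $807,510. Sum = $4,435,610.
Difference $4,435,605 − $4,435,610 = −$5 applied to largest allocation (Quality Lab): Quality Lab becomes $2,251,920.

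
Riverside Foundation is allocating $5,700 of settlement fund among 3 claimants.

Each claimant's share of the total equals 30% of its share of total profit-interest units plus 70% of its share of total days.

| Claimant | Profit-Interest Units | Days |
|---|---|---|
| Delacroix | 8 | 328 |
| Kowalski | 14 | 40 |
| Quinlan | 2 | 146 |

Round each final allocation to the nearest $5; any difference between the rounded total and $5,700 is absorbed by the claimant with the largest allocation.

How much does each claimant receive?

Delacroix: $3,115; Kowalski: $1,310; Quinlan: $1,275

Totals — profit-interest units 24, days 514.
Blended shares (30% profit-interest units + 70% days): Delacroix 0.5467; Kowalski 0.2295; Quinlan 0.2238.
Proportional shares: Delacroix 3,116.15; Kowalski 1,308.01; Quinlan 1,275.85.
Rounded to nearest $5: Delacroix $3,115; Kowalski $1,310; Quinlan $1,275. Sum = $5,700.
Rounded total matches; no reconciliation needed.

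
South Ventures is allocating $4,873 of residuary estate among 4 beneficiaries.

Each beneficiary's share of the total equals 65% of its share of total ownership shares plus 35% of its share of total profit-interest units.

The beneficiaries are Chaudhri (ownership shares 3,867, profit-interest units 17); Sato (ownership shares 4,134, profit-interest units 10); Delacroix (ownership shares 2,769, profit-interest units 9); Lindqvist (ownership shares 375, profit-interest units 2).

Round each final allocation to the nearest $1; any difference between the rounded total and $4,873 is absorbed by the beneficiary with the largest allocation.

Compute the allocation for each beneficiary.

Chaudhri: $1,862 · Sato: $1,624 · Delacroix: $1,191 · Lindqvist: $196

Ownership shares total 11,145; profit-interest units total 38.
Composite weights (65% ownership shares + 35% profit-interest units): Chaudhri 0.3821; Sato 0.3332; Delacroix 0.2444; Lindqvist 0.0403.
Unrounded shares: Chaudhri 1,862.02; Sato 1,623.73; Delacroix 1,190.91; Lindqvist 196.34.
Rounded to nearest $1: Chaudhri $1,862; Sato $1,624; Delacroix $1,191; Lindqvist $196. Sum = $4,873.
Rounded total matches; no reconciliation needed.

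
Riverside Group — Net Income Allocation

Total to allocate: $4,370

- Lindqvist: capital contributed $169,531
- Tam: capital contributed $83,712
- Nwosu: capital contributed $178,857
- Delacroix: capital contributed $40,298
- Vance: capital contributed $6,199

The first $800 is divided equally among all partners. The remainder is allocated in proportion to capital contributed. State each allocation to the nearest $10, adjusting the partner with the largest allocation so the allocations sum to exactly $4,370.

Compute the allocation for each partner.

Lindqvist: $1,420 · Tam: $780 · Nwosu: $1,500 · Delacroix: $460 · Vance: $210

$800 shared equally gives $160 per partner.
Remainder $3,570 by capital contributed (total 478,597): Lindqvist 1,264.58 → $1,260; Tam 624.43 → $620; Nwosu 1,334.15 → $1,330; Delacroix 300.59 → $300; Vance 46.24 → $50.
Rounding difference +$10 on remainder applied to Nwosu.
Totals: Lindqvist $160 + $1,260 = $1,420; Tam $160 + $620 = $780; Nwosu $160 + $1,340 = $1,500; Delacroix $160 + $300 = $460; Vance $160 + $50 = $210.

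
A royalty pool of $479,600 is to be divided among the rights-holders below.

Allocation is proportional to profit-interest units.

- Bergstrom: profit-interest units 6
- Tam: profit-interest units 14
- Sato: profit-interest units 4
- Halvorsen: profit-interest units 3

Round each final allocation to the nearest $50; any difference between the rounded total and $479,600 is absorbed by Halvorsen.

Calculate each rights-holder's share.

Total profit-interest units = 27.
Pro-rata amounts: Bergstrom 6/27 × $479,600 = 106,577.78; Tam 14/27 × $479,600 = 248,681.48; Sato 4/27 × $479,600 = 71,051.85; Halvorsen 3/27 × $479,600 = 53,288.89.
After rounding ($50): Bergstrom $106,600; Tam $248,700; Sato $71,050; Halvorsen $53,300. Sum = $479,650.
Difference $479,600 − $479,650 = −$50 applied to Halvorsen: Halvorsen becomes $53,250.

Bergstrom: $106,600 | Tam: $248,700 | Sato: $71,050 | Halvorsen: $53,250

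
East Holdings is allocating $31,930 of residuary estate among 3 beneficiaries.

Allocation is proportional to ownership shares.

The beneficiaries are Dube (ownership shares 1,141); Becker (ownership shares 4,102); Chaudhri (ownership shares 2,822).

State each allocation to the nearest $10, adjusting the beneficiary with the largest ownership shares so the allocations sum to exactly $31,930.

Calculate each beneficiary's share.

Total ownership shares = 1,141 + 4,102 + 2,822 = 8,065.
Proportional shares: Dube 4,517.31; Becker 16,240.16; Chaudhri 11,172.53.
After rounding ($10): Dube $4,520; Becker $16,240; Chaudhri $11,170. Sum = $31,930.
No rounding difference to absorb.

Dube: $4,520; Becker: $16,240; Chaudhri: $11,170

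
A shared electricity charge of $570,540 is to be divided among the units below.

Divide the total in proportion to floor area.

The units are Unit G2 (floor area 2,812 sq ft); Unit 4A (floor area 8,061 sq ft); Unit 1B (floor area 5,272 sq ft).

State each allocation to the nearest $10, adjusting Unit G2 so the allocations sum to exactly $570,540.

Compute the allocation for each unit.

Combined floor area = 16,145.
Unrounded shares: Unit G2 2,812/16,145 × $570,540 = 99,371.85; Unit 4A 8,061/16,145 × $570,540 = 284,863.61; Unit 1B 5,272/16,145 × $570,540 = 186,304.55.
At nearest $10: Unit G2 $99,370; Unit 4A $284,860; Unit 1B $186,300. Sum = $570,530.
Difference $570,540 − $570,530 = +$10 applied to Unit G2: Unit G2 becomes $99,380.

Unit G2: $99,380 | Unit 4A: $284,860 | Unit 1B: $186,300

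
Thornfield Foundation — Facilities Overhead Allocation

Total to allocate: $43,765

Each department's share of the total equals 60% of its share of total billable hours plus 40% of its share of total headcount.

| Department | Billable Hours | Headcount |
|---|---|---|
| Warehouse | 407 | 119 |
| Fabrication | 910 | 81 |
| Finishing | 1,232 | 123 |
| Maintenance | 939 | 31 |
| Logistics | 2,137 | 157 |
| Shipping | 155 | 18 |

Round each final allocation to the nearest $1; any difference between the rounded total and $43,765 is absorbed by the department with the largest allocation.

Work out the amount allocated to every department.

Warehouse: $5,787 | Fabrication: $6,815 | Finishing: $9,667 | Maintenance: $5,292 | Logistics: $14,904 | Shipping: $1,300

Totals — billable hours 5,780, headcount 529.
Composite weights (60% billable hours + 40% headcount): Warehouse 0.1322; Fabrication 0.1557; Finishing 0.2209; Maintenance 0.1209; Logistics 0.3405; Shipping 0.0297.
Pro-rata amounts: Warehouse 5,787.06; Fabrication 6,814.71; Finishing 9,667.47; Maintenance 5,291.82; Logistics 14,904.10; Shipping 1,299.84.
Rounded to nearest $1: Warehouse $5,787; Fabrication $6,815; Finishing $9,667; Maintenance $5,292; Logistics $14,904; Shipping $1,300. Sum = $43,765.
No rounding difference to absorb.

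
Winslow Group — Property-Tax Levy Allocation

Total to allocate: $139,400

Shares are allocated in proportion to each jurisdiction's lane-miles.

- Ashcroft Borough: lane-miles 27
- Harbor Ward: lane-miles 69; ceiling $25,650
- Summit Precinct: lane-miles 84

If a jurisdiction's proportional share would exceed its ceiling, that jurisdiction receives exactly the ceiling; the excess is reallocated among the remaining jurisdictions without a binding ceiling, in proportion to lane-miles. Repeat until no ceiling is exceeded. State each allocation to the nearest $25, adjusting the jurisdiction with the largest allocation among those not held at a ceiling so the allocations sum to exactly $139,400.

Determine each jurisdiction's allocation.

Ashcroft Borough: $27,675 · Harbor Ward: $25,650 · Summit Precinct: $86,075

Combined lane-miles = 180.
Proportional shares (ignoring caps): Ashcroft Borough 20,910.00; Harbor Ward 53,436.67; Summit Precinct 65,053.33.
Cap binds for Harbor Ward ($25,650); remaining pool $113,750 reallocated over remaining lane-miles 111.
Shares after redistribution: Ashcroft Borough 27,668.92 → $27,675; Summit Precinct 86,081.08 → $86,075.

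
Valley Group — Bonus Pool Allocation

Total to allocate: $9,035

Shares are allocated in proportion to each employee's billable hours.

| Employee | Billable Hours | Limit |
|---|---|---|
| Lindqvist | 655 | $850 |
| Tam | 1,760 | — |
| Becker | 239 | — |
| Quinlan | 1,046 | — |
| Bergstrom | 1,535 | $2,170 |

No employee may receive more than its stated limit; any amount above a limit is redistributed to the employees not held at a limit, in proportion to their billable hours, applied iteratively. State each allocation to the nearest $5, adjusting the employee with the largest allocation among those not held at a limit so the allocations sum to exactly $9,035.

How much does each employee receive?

Lindqvist: $850 · Tam: $3,480 · Becker: $470 · Quinlan: $2,065 · Bergstrom: $2,170

Billable hours total: 5,235.
Proportional shares (ignoring caps): Lindqvist 1,130.45; Tam 3,037.55; Becker 412.49; Quinlan 1,805.27; Bergstrom 2,649.23.
Cap binds for Lindqvist ($850), Bergstrom ($2,170); remaining pool $6,015 reallocated over remaining billable hours 3,045.
Redistributed shares: Tam 3,476.65 → $3,475; Becker 472.11 → $470; Quinlan 2,066.24 → $2,065.
Rounding difference +$5 applied to Tam → $3,480.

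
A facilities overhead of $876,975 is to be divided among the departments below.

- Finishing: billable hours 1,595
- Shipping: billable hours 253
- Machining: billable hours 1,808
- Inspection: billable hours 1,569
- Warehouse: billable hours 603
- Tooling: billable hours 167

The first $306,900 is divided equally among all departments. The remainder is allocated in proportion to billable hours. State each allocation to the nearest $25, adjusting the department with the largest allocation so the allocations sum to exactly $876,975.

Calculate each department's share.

$306,900 shared equally gives $51,150 per department.
Remainder $570,075 by billable hours (total 5,995): Finishing 151,671.33 → $151,675; Shipping 24,058.21 → $24,050; Machining 171,925.87 → $171,925; Inspection 149,198.94 → $149,200; Warehouse 57,340.32 → $57,350; Tooling 15,880.32 → $15,875.
Totals: Finishing $51,150 + $151,675 = $202,825; Shipping $51,150 + $24,050 = $75,200; Machining $51,150 + $171,925 = $223,075; Inspection $51,150 + $149,200 = $200,350; Warehouse $51,150 + $57,350 = $108,500; Tooling $51,150 + $15,875 = $67,025.

Finishing: $202,825 | Shipping: $75,200 | Machining: $223,075 | Inspection: $200,350 | Warehouse: $108,500 | Tooling: $67,025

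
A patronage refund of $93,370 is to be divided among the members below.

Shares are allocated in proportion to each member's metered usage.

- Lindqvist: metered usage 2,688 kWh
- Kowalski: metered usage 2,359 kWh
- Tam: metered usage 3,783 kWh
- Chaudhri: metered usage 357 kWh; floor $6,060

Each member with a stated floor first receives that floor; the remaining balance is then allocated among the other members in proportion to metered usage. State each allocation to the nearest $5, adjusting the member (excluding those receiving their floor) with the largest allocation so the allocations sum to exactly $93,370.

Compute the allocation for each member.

Minimums first: Chaudhri $6,060. Remaining pool $87,310.
Remaining pool split over remaining metered usage 8,830: Lindqvist 26,578.63 → $26,580; Kowalski 23,325.51 → $23,325; Tam 37,405.86 → $37,405.

Lindqvist: $26,580 · Kowalski: $23,325 · Tam: $37,405 · Chaudhri: $6,060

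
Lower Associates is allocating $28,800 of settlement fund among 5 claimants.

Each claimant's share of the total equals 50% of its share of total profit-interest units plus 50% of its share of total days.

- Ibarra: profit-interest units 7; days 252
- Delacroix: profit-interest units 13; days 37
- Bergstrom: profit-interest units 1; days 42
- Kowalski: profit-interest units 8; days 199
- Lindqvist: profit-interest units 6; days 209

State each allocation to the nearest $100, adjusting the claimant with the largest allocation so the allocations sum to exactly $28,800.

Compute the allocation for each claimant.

Ibarra: $7,800 · Delacroix: $6,100 · Bergstrom: $1,200 · Kowalski: $7,200 · Lindqvist: $6,500

Totals — profit-interest units 35, days 739.
Blended shares (50% profit-interest units + 50% days): Ibarra 0.2705; Delacroix 0.2107; Bergstrom 0.0427; Kowalski 0.2489; Lindqvist 0.2271.
Proportional shares: Ibarra 7,790.42; Delacroix 6,069.55; Bergstrom 1,229.83; Kowalski 7,169.10; Lindqvist 6,541.10.
After rounding ($100): Ibarra $7,800; Delacroix $6,100; Bergstrom $1,200; Kowalski $7,200; Lindqvist $6,500. Sum = $28,800.
Sum already equals the total — no adjustment.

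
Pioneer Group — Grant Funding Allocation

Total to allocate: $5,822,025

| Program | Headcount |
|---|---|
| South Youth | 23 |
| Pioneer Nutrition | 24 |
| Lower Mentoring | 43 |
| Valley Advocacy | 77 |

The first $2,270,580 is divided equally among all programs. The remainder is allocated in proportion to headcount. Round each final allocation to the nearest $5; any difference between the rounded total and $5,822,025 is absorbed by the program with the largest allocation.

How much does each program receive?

South Youth: $1,056,765 | Pioneer Nutrition: $1,078,030 | Lower Mentoring: $1,482,090 | Valley Advocacy: $2,205,140

$2,270,580 shared equally gives $567,645 per program.
Remainder $3,551,445 by headcount (total 167): South Youth 489,121.17 → $489,120; Pioneer Nutrition 510,387.31 → $510,385; Lower Mentoring 914,443.92 → $914,445; Valley Advocacy 1,637,492.60 → $1,637,495.
Totals: South Youth $567,645 + $489,120 = $1,056,765; Pioneer Nutrition $567,645 + $510,385 = $1,078,030; Lower Mentoring $567,645 + $914,445 = $1,482,090; Valley Advocacy $567,645 + $1,637,495 = $2,205,140.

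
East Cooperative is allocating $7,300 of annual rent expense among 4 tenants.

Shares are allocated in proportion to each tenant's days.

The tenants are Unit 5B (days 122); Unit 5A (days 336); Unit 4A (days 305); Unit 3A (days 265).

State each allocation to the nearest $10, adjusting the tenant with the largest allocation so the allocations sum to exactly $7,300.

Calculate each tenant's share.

Unit 5B: $870; Unit 5A: $2,380; Unit 4A: $2,170; Unit 3A: $1,880

Combined days = 1,028.
Unrounded shares: Unit 5B 122/1,028 × $7,300 = 866.34; Unit 5A 336/1,028 × $7,300 = 2,385.99; Unit 4A 305/1,028 × $7,300 = 2,165.86; Unit 3A 265/1,028 × $7,300 = 1,881.81.
After rounding ($10): Unit 5B $870; Unit 5A $2,390; Unit 4A $2,170; Unit 3A $1,880. Sum = $7,310.
Difference $7,300 − $7,310 = −$10 applied to largest allocation (Unit 5A): Unit 5A becomes $2,380.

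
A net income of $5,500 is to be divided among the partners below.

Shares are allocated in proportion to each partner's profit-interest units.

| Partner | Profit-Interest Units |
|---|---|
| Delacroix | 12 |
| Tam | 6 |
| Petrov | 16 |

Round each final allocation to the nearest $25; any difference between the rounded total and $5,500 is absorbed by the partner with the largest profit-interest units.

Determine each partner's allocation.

Delacroix: $1,950 | Tam: $975 | Petrov: $2,575

Sum of profit-interest units: 34.
Unrounded shares: Delacroix 12/34 × $5,500 = 1,941.18; Tam 6/34 × $5,500 = 970.59; Petrov 16/34 × $5,500 = 2,588.24.
After rounding ($25): Delacroix $1,950; Tam $975; Petrov $2,600. Sum = $5,525.
Difference $5,500 − $5,525 = −$25 applied to largest profit-interest units (Petrov): Petrov becomes $2,575.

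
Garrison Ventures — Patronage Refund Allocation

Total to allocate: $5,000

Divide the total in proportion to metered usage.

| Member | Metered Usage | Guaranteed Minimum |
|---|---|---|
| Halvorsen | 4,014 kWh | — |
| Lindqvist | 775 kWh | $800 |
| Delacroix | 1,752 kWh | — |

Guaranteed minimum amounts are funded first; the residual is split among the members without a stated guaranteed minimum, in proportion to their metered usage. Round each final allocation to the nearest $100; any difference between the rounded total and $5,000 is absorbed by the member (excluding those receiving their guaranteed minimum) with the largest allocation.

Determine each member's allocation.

Minimums first: Lindqvist $800. Balance $4,200.
Balance split over remaining metered usage 5,766: Halvorsen 2,923.83 → $2,900; Delacroix 1,276.17 → $1,300.

Halvorsen: $2,900 | Lindqvist: $800 | Delacroix: $1,300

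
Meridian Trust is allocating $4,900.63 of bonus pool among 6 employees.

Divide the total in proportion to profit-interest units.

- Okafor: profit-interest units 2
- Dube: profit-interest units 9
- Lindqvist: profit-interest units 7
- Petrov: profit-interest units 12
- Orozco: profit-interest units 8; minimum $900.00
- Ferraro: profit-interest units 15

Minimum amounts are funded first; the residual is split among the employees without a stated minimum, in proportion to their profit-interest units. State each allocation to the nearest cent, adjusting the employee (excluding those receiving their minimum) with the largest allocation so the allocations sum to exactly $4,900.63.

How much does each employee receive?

Okafor: $177.81 | Dube: $800.13 | Lindqvist: $622.32 | Petrov: $1,066.83 | Orozco: $900.00 | Ferraro: $1,333.54

Minimums first: Orozco $900.00. Residual $4,000.63.
Residual split over remaining profit-interest units 45: Okafor 177.8058 → $177.81; Dube 800.1260 → $800.13; Lindqvist 622.3202 → $622.32; Petrov 1,066.8347 → $1,066.83; Ferraro 1,333.5433 → $1,333.54.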